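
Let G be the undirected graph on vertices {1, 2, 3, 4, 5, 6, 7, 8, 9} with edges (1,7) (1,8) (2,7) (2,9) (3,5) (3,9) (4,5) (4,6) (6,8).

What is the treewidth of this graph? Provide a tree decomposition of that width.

Every bag has size at most 3, so the width is 3 − 1 = 2 and tw(G) ≤ 2. For the lower bound, G contains the cycle 2–7–1–8–6–4–5–3–9–2, so G is not a forest; only forests have treewidth ≤ 1, hence tw(G) ≥ 2. Therefore the treewidth is 2.

Treewidth 2.
Bags: B1 = {1, 2, 7}  B2 = {1, 2, 8}  B3 = {2, 6, 8}  B4 = {2, 4, 6}  B5 = {2, 4, 5}  B6 = {2, 3, 5}  B7 = {2, 3, 9}
Tree: B1–B2, B2–B3, B3–B4, B4–B5, B5–B6, B6–B7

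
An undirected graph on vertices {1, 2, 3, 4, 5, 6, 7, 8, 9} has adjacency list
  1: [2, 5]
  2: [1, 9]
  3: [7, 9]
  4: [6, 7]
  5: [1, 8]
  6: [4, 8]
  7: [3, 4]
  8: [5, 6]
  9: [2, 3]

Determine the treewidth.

2

A width-2 tree decomposition is:
Bags: B1 = {3, 7, 9}  B2 = {2, 7, 9}  B3 = {1, 2, 7}  B4 = {1, 5, 7}  B5 = {5, 7, 8}  B6 = {6, 7, 8}  B7 = {4, 6, 7}
Tree: B1–B2, B2–B3, B3–B4, B4–B5, B5–B6, B6–B7
The largest bag has 3 vertices, giving width 2; this decomposition certifies tw(G) ≤ 2. Since 7–3–9–2–1–5–8–6–4–7 is a cycle in G, G is not acyclic. Forests are exactly the graphs of treewidth ≤ 1, so tw(G) ≥ 2. Combining the bounds, tw(G) = 2.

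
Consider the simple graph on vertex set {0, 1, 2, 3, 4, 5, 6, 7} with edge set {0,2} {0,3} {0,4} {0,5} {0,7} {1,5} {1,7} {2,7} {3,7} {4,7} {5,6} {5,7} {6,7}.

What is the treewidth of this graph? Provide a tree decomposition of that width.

Every bag has size at most 3, so the width is 3 − 1 = 2 and tw(G) ≤ 2. For the lower bound, the 3 vertices {0, 2, 7} are pairwise adjacent, and any tree decomposition puts a clique entirely inside one bag — forcing width ≥ 2. The upper and lower bounds meet at 2, so that is the treewidth.

Treewidth 2.
One such decomposition:
Bags: B1 = {0, 2, 7}  B2 = {0, 5, 7}  B3 = {0, 4, 7}  B4 = {1, 5, 7}  B5 = {0, 3, 7}  B6 = {5, 6, 7}
Tree: B1–B2, B1–B3, B2–B4, B3–B5, B2–B6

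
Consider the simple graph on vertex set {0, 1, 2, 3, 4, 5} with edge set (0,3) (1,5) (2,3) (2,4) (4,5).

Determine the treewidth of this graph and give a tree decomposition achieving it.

Treewidth 1.
Bags: B1 = {4, 5}  B2 = {2, 4}  B3 = {1, 5}  B4 = {2, 3}  B5 = {0, 3}
Tree: B1–B2, B1–B3, B2–B4, B4–B5

The largest bag has 2 vertices, giving width 1; this decomposition certifies tw(G) ≤ 1. Since G has at least one edge (e.g. 5–4), it is not an edgeless graph, so tw(G) ≥ 1. Therefore the treewidth is 1.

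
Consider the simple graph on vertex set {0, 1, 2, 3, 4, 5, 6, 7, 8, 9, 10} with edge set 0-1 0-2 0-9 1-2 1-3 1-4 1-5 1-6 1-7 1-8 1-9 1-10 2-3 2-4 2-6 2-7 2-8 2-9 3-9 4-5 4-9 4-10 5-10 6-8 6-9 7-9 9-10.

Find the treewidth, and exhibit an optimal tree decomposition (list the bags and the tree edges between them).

Each bag holds 4 vertices, so the decomposition has width 3, which upper-bounds the treewidth. For the lower bound, the 4 vertices {1, 2, 6, 8} are pairwise adjacent, and any tree decomposition puts a clique entirely inside one bag — forcing width ≥ 3. Therefore the treewidth is 3.

Treewidth 3.
One optimal decomposition is:
Bags: B1 = {1, 2, 4, 9}  B2 = {1, 4, 9, 10}  B3 = {1, 2, 6, 9}  B4 = {1, 4, 5, 10}  B5 = {0, 1, 2, 9}  B6 = {1, 2, 3, 9}  B7 = {1, 2, 7, 9}  B8 = {1, 2, 6, 8}
Tree: B1–B2, B1–B3, B2–B4, B3–B5, B5–B6, B3–B7, B3–B8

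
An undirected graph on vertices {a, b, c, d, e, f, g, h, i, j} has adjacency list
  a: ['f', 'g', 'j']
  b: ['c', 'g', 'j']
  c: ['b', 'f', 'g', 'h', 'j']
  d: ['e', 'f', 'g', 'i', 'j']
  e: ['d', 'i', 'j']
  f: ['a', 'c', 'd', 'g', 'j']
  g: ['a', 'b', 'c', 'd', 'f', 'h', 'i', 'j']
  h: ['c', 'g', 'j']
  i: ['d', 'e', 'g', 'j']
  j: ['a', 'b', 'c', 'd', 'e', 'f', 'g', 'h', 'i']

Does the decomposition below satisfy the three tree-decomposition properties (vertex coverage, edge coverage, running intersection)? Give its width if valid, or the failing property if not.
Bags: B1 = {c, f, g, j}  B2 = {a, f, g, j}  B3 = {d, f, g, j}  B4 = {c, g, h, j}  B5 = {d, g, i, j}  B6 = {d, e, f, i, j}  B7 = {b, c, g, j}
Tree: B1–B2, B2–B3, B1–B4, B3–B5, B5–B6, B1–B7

A tree decomposition must satisfy three properties: every vertex lies in some bag; for every edge, both endpoints lie together in some bag; and for every vertex, the bags containing it form a connected subtree. Here bags containing vertex f are not connected in the tree, so the decomposition is invalid.

No — bags containing vertex f are not connected in the tree.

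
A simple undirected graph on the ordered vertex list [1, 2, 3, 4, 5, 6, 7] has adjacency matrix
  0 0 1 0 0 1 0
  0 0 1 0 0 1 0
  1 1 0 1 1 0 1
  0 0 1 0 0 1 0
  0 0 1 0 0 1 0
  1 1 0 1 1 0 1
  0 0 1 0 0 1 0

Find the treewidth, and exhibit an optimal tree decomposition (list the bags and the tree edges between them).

Treewidth 2.
Bags: B1 = {2, 3, 6}  B2 = {3, 5, 6}  B3 = {1, 3, 6}  B4 = {3, 6, 7}  B5 = {3, 4, 6}
Tree: B1–B2, B2–B3, B3–B4, B4–B5

Every bag has size at most 3, so the width is 3 − 1 = 2 and tw(G) ≤ 2. Since 3–2–6–5–3 is a cycle in G, G is not acyclic. Forests are exactly the graphs of treewidth ≤ 1, so tw(G) ≥ 2. The upper and lower bounds meet at 2, so that is the treewidth.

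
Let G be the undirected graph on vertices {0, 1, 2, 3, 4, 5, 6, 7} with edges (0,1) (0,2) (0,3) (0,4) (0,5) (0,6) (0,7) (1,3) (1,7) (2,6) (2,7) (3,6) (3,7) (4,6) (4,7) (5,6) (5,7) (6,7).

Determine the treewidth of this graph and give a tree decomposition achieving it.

The largest bag has 4 vertices, giving width 3; this decomposition certifies tw(G) ≤ 3. Conversely, {0, 1, 3, 7} is a clique of size 4, and the vertices of any clique must share a bag in every tree decomposition; so some bag has ≥ 4 vertices and tw(G) ≥ 3. Hence tw(G) = 3 exactly.

Treewidth 3.
One optimal decomposition is:
Bags: B1 = {0, 2, 6, 7}  B2 = {0, 5, 6, 7}  B3 = {0, 4, 6, 7}  B4 = {0, 3, 6, 7}  B5 = {0, 1, 3, 7}
Tree: B1–B2, B2–B3, B1–B4, B4–B5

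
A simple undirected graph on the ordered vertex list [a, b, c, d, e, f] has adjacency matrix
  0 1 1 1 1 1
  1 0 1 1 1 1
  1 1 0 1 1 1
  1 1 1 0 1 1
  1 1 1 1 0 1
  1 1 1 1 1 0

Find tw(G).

5

A width-5 tree decomposition is:
Bags: B1 = {a, b, c, d, e, f}
Tree: (single bag)
A single bag containing all 6 vertices is trivially a valid decomposition of width 5. On the other hand G contains the 6-clique {a, b, c, d, e, f}. A clique must lie in a single bag of any decomposition, so no decomposition can have width below 5. Hence tw(G) = 5 exactly.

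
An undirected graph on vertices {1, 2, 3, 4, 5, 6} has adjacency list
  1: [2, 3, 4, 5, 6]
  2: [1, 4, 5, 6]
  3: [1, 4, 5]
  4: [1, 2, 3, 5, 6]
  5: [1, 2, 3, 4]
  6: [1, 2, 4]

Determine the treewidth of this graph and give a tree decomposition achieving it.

Treewidth 3.
One such decomposition:
Bags: B1 = {1, 3, 4, 5}  B2 = {1, 2, 4, 5}  B3 = {1, 2, 4, 6}
Tree: B1–B2, B2–B3

Each bag holds 4 vertices, so the decomposition has width 3, which upper-bounds the treewidth. Conversely, {1, 2, 4, 5} is a clique of size 4, and the vertices of any clique must share a bag in every tree decomposition; so some bag has ≥ 4 vertices and tw(G) ≥ 3. Hence tw(G) = 3 exactly.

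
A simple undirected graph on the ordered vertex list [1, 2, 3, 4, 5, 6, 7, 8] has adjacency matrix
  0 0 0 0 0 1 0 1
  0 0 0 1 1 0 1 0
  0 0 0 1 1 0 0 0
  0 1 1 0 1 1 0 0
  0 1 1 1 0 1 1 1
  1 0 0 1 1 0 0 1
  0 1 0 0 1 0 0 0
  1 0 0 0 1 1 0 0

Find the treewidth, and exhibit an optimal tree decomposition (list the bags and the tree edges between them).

The largest bag has 3 vertices, giving width 2; this decomposition certifies tw(G) ≤ 2. On the other hand G contains the 3-clique {1, 6, 8}. A clique must lie in a single bag of any decomposition, so no decomposition can have width below 2. The upper and lower bounds meet at 2, so that is the treewidth.

Treewidth 2.
One such decomposition:
Bags: B1 = {2, 4, 5}  B2 = {4, 5, 6}  B3 = {5, 6, 8}  B4 = {3, 4, 5}  B5 = {2, 5, 7}  B6 = {1, 6, 8}
Tree: B1–B2, B2–B3, B1–B4, B1–B5, B3–B6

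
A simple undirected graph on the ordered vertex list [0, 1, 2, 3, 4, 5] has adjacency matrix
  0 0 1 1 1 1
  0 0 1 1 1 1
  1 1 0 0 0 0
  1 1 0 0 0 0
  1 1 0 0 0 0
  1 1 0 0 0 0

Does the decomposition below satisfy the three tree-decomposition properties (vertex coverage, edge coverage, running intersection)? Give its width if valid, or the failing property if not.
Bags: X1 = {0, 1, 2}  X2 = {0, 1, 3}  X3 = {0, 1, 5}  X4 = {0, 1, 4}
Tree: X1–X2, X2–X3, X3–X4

Yes; width 2.

Every vertex of G appears in some bag (union = {0, 1, 2, 3, 4, 5}); every edge is covered by a bag; and for each vertex v the set of bags containing v is connected in the bag tree. The decomposition is therefore valid. The largest bag has 3 vertices, so the width is 2.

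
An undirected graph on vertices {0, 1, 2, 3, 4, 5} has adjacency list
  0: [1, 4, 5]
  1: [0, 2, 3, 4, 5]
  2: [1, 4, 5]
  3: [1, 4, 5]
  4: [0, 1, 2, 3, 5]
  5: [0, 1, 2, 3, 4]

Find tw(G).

A width-3 tree decomposition is:
Bags: B1 = {1, 2, 4, 5}  B2 = {0, 1, 4, 5}  B3 = {1, 3, 4, 5}
Tree: B1–B2, B2–B3
The largest bag has 4 vertices, giving width 3; this decomposition certifies tw(G) ≤ 3. On the other hand G contains the 4-clique {0, 1, 4, 5}. A clique must lie in a single bag of any decomposition, so no decomposition can have width below 3. Therefore the treewidth is 3.

3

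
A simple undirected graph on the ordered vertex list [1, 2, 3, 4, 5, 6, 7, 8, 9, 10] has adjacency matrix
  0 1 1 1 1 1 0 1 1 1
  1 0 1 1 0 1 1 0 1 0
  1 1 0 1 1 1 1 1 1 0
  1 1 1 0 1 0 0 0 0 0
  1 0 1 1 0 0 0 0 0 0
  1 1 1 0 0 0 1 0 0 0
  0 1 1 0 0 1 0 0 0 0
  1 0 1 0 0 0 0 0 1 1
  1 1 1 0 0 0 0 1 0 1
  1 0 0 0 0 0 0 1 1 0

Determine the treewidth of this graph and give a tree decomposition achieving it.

Treewidth 3.
One such decomposition:
Bags: B1 = {1, 2, 3, 6}  B2 = {1, 2, 3, 9}  B3 = {1, 3, 8, 9}  B4 = {1, 2, 3, 4}  B5 = {2, 3, 6, 7}  B6 = {1, 8, 9, 10}  B7 = {1, 3, 4, 5}
Tree: B1–B2, B2–B3, B2–B4, B1–B5, B3–B6, B4–B7

Every bag has size at most 4, so the width is 4 − 1 = 3 and tw(G) ≤ 3. Conversely, {1, 8, 9, 10} is a clique of size 4, and the vertices of any clique must share a bag in every tree decomposition; so some bag has ≥ 4 vertices and tw(G) ≥ 3. Hence tw(G) = 3 exactly.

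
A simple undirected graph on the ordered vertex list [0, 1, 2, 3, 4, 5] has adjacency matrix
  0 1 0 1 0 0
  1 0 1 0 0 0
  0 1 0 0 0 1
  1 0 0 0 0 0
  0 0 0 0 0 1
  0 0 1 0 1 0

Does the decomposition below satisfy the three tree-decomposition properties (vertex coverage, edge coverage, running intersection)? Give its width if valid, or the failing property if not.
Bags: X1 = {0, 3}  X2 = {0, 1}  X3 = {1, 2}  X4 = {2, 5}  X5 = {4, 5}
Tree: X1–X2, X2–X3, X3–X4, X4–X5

Checking the three conditions: (i) the bags cover all of {0, 1, 2, 3, 4, 5}; (ii) for each edge, some bag contains both endpoints; (iii) the bags containing any fixed vertex form a subtree. All hold, so the decomposition is valid with width 2 − 1 = 1.

Yes; width 1.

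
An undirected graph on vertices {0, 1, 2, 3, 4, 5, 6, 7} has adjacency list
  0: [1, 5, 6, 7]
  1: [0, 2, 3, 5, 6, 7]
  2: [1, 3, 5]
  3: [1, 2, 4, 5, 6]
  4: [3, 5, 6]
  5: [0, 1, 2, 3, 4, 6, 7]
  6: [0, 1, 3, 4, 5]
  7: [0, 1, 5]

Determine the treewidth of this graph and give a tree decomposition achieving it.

The largest bag has 4 vertices, giving width 3; this decomposition certifies tw(G) ≤ 3. On the other hand G contains the 4-clique {0, 1, 5, 6}. A clique must lie in a single bag of any decomposition, so no decomposition can have width below 3. Therefore the treewidth is 3.

Treewidth 3.
Bags: B1 = {1, 3, 5, 6}  B2 = {1, 2, 3, 5}  B3 = {0, 1, 5, 6}  B4 = {3, 4, 5, 6}  B5 = {0, 1, 5, 7}
Tree: B1–B2, B1–B3, B1–B4, B3–B5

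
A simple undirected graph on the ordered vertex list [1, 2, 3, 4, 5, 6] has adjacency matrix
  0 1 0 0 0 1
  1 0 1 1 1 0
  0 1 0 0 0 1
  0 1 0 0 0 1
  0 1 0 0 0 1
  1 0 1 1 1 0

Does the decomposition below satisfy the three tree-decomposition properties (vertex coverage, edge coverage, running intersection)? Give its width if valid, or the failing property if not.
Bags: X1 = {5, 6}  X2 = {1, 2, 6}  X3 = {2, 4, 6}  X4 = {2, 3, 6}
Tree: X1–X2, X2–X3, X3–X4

A tree decomposition must satisfy three properties: every vertex lies in some bag; for every edge, both endpoints lie together in some bag; and for every vertex, the bags containing it form a connected subtree. Here edge (2,5) lies in no bag, so the decomposition is invalid.

No — edge (2,5) lies in no bag.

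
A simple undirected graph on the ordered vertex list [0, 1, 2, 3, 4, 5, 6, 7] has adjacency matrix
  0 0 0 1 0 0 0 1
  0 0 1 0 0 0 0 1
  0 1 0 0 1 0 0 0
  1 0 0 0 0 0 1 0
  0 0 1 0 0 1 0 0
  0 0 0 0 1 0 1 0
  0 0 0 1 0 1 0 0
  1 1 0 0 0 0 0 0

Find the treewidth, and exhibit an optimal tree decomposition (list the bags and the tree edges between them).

Every bag has size at most 3, so the width is 3 − 1 = 2 and tw(G) ≤ 2. The edges 7–0–3–6–5–4–2–1–7 form a cycle, so G is not a tree and its treewidth is at least 2. Therefore the treewidth is 2.

Treewidth 2.
One such decomposition:
Bags: B1 = {0, 3, 7}  B2 = {3, 6, 7}  B3 = {5, 6, 7}  B4 = {4, 5, 7}  B5 = {2, 4, 7}  B6 = {1, 2, 7}
Tree: B1–B2, B2–B3, B3–B4, B4–B5, B5–B6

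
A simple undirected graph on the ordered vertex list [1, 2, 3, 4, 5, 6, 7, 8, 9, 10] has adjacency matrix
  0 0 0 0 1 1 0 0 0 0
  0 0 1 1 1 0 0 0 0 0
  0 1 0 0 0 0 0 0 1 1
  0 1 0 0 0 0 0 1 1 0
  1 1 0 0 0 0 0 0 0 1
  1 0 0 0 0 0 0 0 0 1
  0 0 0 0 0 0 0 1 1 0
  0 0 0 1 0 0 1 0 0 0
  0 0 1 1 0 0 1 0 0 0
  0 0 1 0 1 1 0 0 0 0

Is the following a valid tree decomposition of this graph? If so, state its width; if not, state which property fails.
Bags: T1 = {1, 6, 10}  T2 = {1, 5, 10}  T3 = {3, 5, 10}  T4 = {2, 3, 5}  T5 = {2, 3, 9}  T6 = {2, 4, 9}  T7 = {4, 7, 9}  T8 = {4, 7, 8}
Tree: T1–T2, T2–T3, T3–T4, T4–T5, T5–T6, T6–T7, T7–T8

Every vertex of G appears in some bag (union = {1, 2, 3, 4, 5, 6, 7, 8, 9, 10}); every edge is covered by a bag; and for each vertex v the set of bags containing v is connected in the bag tree. The decomposition is therefore valid. The largest bag has 3 vertices, so the width is 2.

Yes; width 2.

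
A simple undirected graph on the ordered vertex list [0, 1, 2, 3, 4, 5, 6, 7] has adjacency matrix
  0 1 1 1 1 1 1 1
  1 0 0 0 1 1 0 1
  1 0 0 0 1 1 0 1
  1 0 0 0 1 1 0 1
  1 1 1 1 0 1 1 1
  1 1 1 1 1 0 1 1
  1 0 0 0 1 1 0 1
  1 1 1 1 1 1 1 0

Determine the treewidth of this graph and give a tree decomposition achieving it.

The largest bag has 5 vertices, giving width 4; this decomposition certifies tw(G) ≤ 4. For the lower bound, the 5 vertices {0, 1, 4, 5, 7} are pairwise adjacent, and any tree decomposition puts a clique entirely inside one bag — forcing width ≥ 4. Therefore the treewidth is 4.

Treewidth 4.
One optimal decomposition is:
Bags: B1 = {0, 3, 4, 5, 7}  B2 = {0, 1, 4, 5, 7}  B3 = {0, 2, 4, 5, 7}  B4 = {0, 4, 5, 6, 7}
Tree: B1–B2, B1–B3, B3–B4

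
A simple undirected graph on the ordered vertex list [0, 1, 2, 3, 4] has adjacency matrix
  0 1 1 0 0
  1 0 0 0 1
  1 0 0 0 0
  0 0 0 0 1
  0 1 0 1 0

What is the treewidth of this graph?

A width-1 tree decomposition is:
Bags: B1 = {0, 2}  B2 = {0, 1}  B3 = {1, 4}  B4 = {3, 4}
Tree: B1–B2, B2–B3, B3–B4
Every bag has size at most 2, so the width is 2 − 1 = 1 and tw(G) ≤ 1. G has an edge, so its treewidth is at least 1. Therefore the treewidth is 1.

1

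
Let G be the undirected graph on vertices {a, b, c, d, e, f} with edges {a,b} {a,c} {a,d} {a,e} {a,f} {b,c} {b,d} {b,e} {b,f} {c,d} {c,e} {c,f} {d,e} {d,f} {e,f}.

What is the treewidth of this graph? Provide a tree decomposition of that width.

With just one bag of size 6, the width is 6 − 1 = 5, so tw(G) ≤ 5. For the lower bound, the 6 vertices {a, b, c, d, e, f} are pairwise adjacent, and any tree decomposition puts a clique entirely inside one bag — forcing width ≥ 5. Hence tw(G) = 5 exactly.

Treewidth 5.
One optimal decomposition is:
Bags: B1 = {a, b, c, d, e, f}
Tree: (single bag)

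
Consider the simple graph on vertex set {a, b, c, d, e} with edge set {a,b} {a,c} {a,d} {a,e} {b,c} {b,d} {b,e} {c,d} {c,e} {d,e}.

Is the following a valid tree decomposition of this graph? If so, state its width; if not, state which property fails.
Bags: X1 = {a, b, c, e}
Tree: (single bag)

No — vertex d appears in no bag.

A tree decomposition must satisfy three properties: every vertex lies in some bag; for every edge, both endpoints lie together in some bag; and for every vertex, the bags containing it form a connected subtree. Here vertex d appears in no bag, so the decomposition is invalid.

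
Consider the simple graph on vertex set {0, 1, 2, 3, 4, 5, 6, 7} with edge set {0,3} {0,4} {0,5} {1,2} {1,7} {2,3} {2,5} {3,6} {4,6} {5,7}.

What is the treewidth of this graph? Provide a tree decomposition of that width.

Treewidth 2.
One optimal decomposition is:
Bags: B1 = {0, 4, 6}  B2 = {0, 3, 6}  B3 = {0, 3, 5}  B4 = {2, 3, 5}  B5 = {2, 5, 7}  B6 = {1, 2, 7}
Tree: B1–B2, B2–B3, B3–B4, B4–B5, B5–B6

Every bag has size at most 3, so the width is 3 − 1 = 2 and tw(G) ≤ 2. For the lower bound, G contains the cycle 4–6–3–0–4, so G is not a forest; only forests have treewidth ≤ 1, hence tw(G) ≥ 2. The upper and lower bounds meet at 2, so that is the treewidth.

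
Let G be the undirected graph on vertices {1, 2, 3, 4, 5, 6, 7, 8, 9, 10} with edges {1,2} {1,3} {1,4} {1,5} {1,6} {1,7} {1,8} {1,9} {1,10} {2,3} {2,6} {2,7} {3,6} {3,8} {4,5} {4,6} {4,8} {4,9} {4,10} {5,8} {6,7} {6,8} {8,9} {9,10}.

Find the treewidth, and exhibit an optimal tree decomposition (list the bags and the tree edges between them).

Each bag holds 4 vertices, so the decomposition has width 3, which upper-bounds the treewidth. On the other hand G contains the 4-clique {1, 2, 3, 6}. A clique must lie in a single bag of any decomposition, so no decomposition can have width below 3. Therefore the treewidth is 3.

Treewidth 3.
One such decomposition:
Bags: B1 = {1, 4, 8, 9}  B2 = {1, 4, 5, 8}  B3 = {1, 4, 9, 10}  B4 = {1, 4, 6, 8}  B5 = {1, 3, 6, 8}  B6 = {1, 2, 3, 6}  B7 = {1, 2, 6, 7}
Tree: B1–B2, B1–B3, B2–B4, B4–B5, B5–B6, B6–B7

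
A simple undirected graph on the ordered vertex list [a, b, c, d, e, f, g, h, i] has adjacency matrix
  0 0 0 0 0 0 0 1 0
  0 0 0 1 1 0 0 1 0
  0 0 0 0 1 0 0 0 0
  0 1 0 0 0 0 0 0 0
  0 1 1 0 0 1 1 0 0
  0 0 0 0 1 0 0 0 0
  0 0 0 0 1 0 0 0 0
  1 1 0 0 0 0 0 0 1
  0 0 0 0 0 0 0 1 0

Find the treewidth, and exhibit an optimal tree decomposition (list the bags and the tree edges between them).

Every bag has size at most 2, so the width is 2 − 1 = 1 and tw(G) ≤ 1. Since G has at least one edge (e.g. h–b), it is not an edgeless graph, so tw(G) ≥ 1. The upper and lower bounds meet at 1, so that is the treewidth.

Treewidth 1.
Bags: B1 = {b, h}  B2 = {b, d}  B3 = {a, h}  B4 = {b, e}  B5 = {e, f}  B6 = {e, g}  B7 = {c, e}  B8 = {h, i}
Tree: B1–B2, B1–B3, B2–B4, B4–B5, B4–B6, B5–B7, B3–B8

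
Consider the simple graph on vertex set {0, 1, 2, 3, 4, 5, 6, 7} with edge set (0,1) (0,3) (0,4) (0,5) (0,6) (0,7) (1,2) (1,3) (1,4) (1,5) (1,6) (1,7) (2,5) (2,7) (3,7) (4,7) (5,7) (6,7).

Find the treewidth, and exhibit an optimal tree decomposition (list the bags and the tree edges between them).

Treewidth 3.
Bags: B1 = {1, 2, 5, 7}  B2 = {0, 1, 5, 7}  B3 = {0, 1, 4, 7}  B4 = {0, 1, 6, 7}  B5 = {0, 1, 3, 7}
Tree: B1–B2, B2–B3, B3–B4, B2–B5

Every bag has size at most 4, so the width is 4 − 1 = 3 and tw(G) ≤ 3. For the lower bound, the 4 vertices {0, 1, 3, 7} are pairwise adjacent, and any tree decomposition puts a clique entirely inside one bag — forcing width ≥ 3. Therefore the treewidth is 3.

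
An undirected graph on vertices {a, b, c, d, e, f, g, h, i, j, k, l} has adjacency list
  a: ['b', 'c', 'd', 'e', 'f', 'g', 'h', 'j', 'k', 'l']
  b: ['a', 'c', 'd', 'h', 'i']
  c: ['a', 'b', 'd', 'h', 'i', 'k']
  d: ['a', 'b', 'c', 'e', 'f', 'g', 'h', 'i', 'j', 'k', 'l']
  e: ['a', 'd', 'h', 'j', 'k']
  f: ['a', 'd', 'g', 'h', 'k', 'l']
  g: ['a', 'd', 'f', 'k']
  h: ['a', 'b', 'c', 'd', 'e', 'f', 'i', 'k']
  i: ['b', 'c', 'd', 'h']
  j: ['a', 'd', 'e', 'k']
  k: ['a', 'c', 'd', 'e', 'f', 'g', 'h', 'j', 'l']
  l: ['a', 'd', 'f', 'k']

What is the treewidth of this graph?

4

A width-4 tree decomposition is:
Bags: B1 = {a, b, c, d, h}  B2 = {a, c, d, h, k}  B3 = {a, d, e, h, k}  B4 = {a, d, f, h, k}  B5 = {a, d, f, g, k}  B6 = {b, c, d, h, i}  B7 = {a, d, e, j, k}  B8 = {a, d, f, k, l}
Tree: B1–B2, B2–B3, B2–B4, B4–B5, B1–B6, B3–B7, B5–B8
Each bag holds 5 vertices, so the decomposition has width 4, which upper-bounds the treewidth. For the lower bound, the 5 vertices {a, d, e, j, k} are pairwise adjacent, and any tree decomposition puts a clique entirely inside one bag — forcing width ≥ 4. The upper and lower bounds meet at 4, so that is the treewidth.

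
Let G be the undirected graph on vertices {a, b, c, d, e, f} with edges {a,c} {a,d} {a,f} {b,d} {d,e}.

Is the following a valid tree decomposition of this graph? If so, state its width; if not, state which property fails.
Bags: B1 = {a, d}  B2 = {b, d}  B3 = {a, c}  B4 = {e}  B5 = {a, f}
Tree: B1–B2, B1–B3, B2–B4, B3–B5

A tree decomposition must satisfy three properties: every vertex lies in some bag; for every edge, both endpoints lie together in some bag; and for every vertex, the bags containing it form a connected subtree. Here edge (d,e) lies in no bag, so the decomposition is invalid.

No — edge (d,e) lies in no bag.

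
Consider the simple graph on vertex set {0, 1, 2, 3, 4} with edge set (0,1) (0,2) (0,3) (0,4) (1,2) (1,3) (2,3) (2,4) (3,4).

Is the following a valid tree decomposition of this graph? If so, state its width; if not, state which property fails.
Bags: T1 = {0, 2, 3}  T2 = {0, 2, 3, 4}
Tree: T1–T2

A tree decomposition must satisfy three properties: every vertex lies in some bag; for every edge, both endpoints lie together in some bag; and for every vertex, the bags containing it form a connected subtree. Here vertex 1 appears in no bag, so the decomposition is invalid.

No — vertex 1 appears in no bag.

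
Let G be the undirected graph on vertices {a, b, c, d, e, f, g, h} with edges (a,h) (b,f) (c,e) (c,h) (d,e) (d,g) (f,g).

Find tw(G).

1

A width-1 tree decomposition is:
Bags: B1 = {b, f}  B2 = {f, g}  B3 = {d, g}  B4 = {d, e}  B5 = {c, e}  B6 = {c, h}  B7 = {a, h}
Tree: B1–B2, B2–B3, B3–B4, B4–B5, B5–B6, B6–B7
The largest bag has 2 vertices, giving width 1; this decomposition certifies tw(G) ≤ 1. Since G has at least one edge (e.g. b–f), it is not an edgeless graph, so tw(G) ≥ 1. Combining the bounds, tw(G) = 1.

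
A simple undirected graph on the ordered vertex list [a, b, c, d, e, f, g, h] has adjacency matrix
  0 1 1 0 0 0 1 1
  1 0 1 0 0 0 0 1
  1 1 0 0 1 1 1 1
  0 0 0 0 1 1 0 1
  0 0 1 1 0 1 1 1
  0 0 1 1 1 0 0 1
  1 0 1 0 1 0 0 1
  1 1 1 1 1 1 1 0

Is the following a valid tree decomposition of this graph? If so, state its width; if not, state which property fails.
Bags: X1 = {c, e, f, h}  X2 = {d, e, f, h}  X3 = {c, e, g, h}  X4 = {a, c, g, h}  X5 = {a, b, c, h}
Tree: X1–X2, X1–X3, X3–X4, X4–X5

Vertex coverage: the bags together contain {a, b, c, d, e, f, g, h}, the full vertex set. Edge coverage: each edge of G has both endpoints in at least one bag. Running intersection: for every vertex, the bags containing it form a connected subtree. All three properties hold, so this is a valid tree decomposition of width max|bag| − 1 = 3, and hence tw(G) ≤ 3.

Yes; width 3.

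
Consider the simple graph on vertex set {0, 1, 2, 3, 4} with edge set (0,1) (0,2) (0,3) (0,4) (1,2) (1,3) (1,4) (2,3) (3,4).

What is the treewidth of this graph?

A width-3 tree decomposition is:
Bags: B1 = {0, 1, 3, 4}  B2 = {0, 1, 2, 3}
Tree: B1–B2
The largest bag has 4 vertices, giving width 3; this decomposition certifies tw(G) ≤ 3. On the other hand G contains the 4-clique {0, 1, 2, 3}. A clique must lie in a single bag of any decomposition, so no decomposition can have width below 3. Therefore the treewidth is 3.

3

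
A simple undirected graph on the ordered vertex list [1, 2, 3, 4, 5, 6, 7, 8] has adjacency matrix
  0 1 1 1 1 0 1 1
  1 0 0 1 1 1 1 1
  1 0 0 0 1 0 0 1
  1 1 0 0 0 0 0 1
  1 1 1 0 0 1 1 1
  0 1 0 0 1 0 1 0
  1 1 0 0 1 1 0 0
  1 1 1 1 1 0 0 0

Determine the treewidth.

3

A width-3 tree decomposition is:
Bags: B1 = {1, 2, 5, 7}  B2 = {1, 2, 5, 8}  B3 = {1, 3, 5, 8}  B4 = {2, 5, 6, 7}  B5 = {1, 2, 4, 8}
Tree: B1–B2, B2–B3, B1–B4, B2–B5
The largest bag has 4 vertices, giving width 3; this decomposition certifies tw(G) ≤ 3. Conversely, {1, 2, 4, 8} is a clique of size 4, and the vertices of any clique must share a bag in every tree decomposition; so some bag has ≥ 4 vertices and tw(G) ≥ 3. Combining the bounds, tw(G) = 3.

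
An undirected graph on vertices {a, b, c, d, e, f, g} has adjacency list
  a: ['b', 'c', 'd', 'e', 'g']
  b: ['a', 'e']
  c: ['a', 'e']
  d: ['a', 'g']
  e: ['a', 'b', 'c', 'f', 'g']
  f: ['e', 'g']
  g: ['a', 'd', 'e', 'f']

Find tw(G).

A width-2 tree decomposition is:
Bags: B1 = {a, e, g}  B2 = {a, c, e}  B3 = {a, b, e}  B4 = {e, f, g}  B5 = {a, d, g}
Tree: B1–B2, B1–B3, B1–B4, B1–B5
The largest bag has 3 vertices, giving width 2; this decomposition certifies tw(G) ≤ 2. Conversely, {a, d, g} is a clique of size 3, and the vertices of any clique must share a bag in every tree decomposition; so some bag has ≥ 3 vertices and tw(G) ≥ 2. Therefore the treewidth is 2.

2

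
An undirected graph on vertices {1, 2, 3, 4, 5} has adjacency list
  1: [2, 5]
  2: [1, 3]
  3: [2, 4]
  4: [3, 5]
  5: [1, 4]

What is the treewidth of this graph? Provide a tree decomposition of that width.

Treewidth 2.
Bags: B1 = {1, 2, 3}  B2 = {1, 3, 4}  B3 = {1, 4, 5}
Tree: B1–B2, B2–B3

The largest bag has 3 vertices, giving width 2; this decomposition certifies tw(G) ≤ 2. Since 1–2–3–4–5–1 is a cycle in G, G is not acyclic. Forests are exactly the graphs of treewidth ≤ 1, so tw(G) ≥ 2. Hence tw(G) = 2 exactly.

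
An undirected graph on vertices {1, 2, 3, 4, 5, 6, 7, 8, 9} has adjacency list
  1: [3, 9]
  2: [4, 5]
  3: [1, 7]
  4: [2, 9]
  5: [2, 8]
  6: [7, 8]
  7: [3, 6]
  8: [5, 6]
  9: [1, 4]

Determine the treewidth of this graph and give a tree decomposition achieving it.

Treewidth 2.
Bags: B1 = {1, 4, 9}  B2 = {1, 3, 4}  B3 = {3, 4, 7}  B4 = {4, 6, 7}  B5 = {4, 6, 8}  B6 = {4, 5, 8}  B7 = {2, 4, 5}
Tree: B1–B2, B2–B3, B3–B4, B4–B5, B5–B6, B6–B7

Each bag holds 3 vertices, so the decomposition has width 2, which upper-bounds the treewidth. The edges 4–9–1–3–7–6–8–5–2–4 form a cycle, so G is not a tree and its treewidth is at least 2. Therefore the treewidth is 2.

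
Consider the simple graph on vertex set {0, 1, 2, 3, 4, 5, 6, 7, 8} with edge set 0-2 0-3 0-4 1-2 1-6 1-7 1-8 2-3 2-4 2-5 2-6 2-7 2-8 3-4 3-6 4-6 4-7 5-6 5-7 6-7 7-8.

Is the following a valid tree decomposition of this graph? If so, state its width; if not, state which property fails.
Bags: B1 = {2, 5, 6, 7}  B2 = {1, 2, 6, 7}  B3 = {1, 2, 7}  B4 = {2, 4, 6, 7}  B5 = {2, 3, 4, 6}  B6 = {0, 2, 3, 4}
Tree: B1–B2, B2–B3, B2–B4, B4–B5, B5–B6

A tree decomposition must satisfy three properties: every vertex lies in some bag; for every edge, both endpoints lie together in some bag; and for every vertex, the bags containing it form a connected subtree. Here vertex 8 appears in no bag, so the decomposition is invalid.

No — vertex 8 appears in no bag.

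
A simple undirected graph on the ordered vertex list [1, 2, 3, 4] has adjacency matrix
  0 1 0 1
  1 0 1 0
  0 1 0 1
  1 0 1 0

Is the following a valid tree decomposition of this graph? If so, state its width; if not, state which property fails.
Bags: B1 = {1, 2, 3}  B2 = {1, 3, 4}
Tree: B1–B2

Yes; width 2.

Vertex coverage: the bags together contain {1, 2, 3, 4}, the full vertex set. Edge coverage: each edge of G has both endpoints in at least one bag. Running intersection: for every vertex, the bags containing it form a connected subtree. All three properties hold, so this is a valid tree decomposition of width max|bag| − 1 = 2, and hence tw(G) ≤ 2.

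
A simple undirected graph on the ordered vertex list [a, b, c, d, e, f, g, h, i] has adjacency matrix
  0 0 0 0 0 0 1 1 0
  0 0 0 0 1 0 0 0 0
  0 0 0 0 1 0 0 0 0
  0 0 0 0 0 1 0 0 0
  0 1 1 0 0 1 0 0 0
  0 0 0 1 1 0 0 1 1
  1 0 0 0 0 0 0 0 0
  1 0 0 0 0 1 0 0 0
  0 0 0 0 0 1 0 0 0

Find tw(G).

1

A width-1 tree decomposition is:
Bags: B1 = {f, h}  B2 = {f, i}  B3 = {d, f}  B4 = {a, h}  B5 = {a, g}  B6 = {e, f}  B7 = {c, e}  B8 = {b, e}
Tree: B1–B2, B2–B3, B1–B4, B4–B5, B1–B6, B6–B7, B6–B8
Every bag has size at most 2, so the width is 2 − 1 = 1 and tw(G) ≤ 1. G has an edge, so its treewidth is at least 1. Combining the bounds, tw(G) = 1.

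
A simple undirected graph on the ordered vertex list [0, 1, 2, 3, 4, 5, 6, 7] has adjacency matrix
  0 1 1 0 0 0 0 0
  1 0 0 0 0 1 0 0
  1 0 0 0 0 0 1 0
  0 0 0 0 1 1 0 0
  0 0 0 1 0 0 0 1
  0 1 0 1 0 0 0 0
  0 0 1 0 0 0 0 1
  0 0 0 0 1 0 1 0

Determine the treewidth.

A width-2 tree decomposition is:
Bags: B1 = {2, 6, 7}  B2 = {0, 2, 7}  B3 = {0, 1, 7}  B4 = {1, 5, 7}  B5 = {3, 5, 7}  B6 = {3, 4, 7}
Tree: B1–B2, B2–B3, B3–B4, B4–B5, B5–B6
Each bag holds 3 vertices, so the decomposition has width 2, which upper-bounds the treewidth. For the lower bound, G contains the cycle 7–6–2–0–1–5–3–4–7, so G is not a forest; only forests have treewidth ≤ 1, hence tw(G) ≥ 2. Hence tw(G) = 2 exactly.

2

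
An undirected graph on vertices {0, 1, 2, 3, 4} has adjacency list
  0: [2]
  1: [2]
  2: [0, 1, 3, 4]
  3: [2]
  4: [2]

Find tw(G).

1

A width-1 tree decomposition is:
Bags: B1 = {2, 3}  B2 = {0, 2}  B3 = {2, 4}  B4 = {1, 2}
Tree: B1–B2, B2–B3, B2–B4
Each bag holds 2 vertices, so the decomposition has width 1, which upper-bounds the treewidth. Since G has at least one edge (e.g. 2–3), it is not an edgeless graph, so tw(G) ≥ 1. Hence tw(G) = 1 exactly.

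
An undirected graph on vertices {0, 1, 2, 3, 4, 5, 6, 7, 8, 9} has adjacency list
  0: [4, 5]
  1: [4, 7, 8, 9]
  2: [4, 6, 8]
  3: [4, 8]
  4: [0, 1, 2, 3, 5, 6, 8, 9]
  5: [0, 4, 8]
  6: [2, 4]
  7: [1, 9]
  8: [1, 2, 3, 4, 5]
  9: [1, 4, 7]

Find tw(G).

2

A width-2 tree decomposition is:
Bags: B1 = {1, 4, 8}  B2 = {1, 4, 9}  B3 = {2, 4, 8}  B4 = {2, 4, 6}  B5 = {3, 4, 8}  B6 = {4, 5, 8}  B7 = {1, 7, 9}  B8 = {0, 4, 5}
Tree: B1–B2, B1–B3, B3–B4, B3–B5, B5–B6, B2–B7, B6–B8
The largest bag has 3 vertices, giving width 2; this decomposition certifies tw(G) ≤ 2. On the other hand G contains the 3-clique {0, 4, 5}. A clique must lie in a single bag of any decomposition, so no decomposition can have width below 2. Combining the bounds, tw(G) = 2.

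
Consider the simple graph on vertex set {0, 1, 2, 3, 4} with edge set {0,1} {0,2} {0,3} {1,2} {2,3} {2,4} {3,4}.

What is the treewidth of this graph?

A width-2 tree decomposition is:
Bags: B1 = {2, 3, 4}  B2 = {0, 2, 3}  B3 = {0, 1, 2}
Tree: B1–B2, B2–B3
Each bag holds 3 vertices, so the decomposition has width 2, which upper-bounds the treewidth. On the other hand G contains the 3-clique {0, 1, 2}. A clique must lie in a single bag of any decomposition, so no decomposition can have width below 2. The upper and lower bounds meet at 2, so that is the treewidth.

2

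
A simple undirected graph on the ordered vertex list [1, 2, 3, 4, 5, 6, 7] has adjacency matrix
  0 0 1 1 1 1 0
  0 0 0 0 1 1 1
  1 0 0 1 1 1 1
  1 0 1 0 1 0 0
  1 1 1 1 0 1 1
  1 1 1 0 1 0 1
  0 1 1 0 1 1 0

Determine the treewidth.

A width-3 tree decomposition is:
Bags: B1 = {3, 5, 6, 7}  B2 = {1, 3, 5, 6}  B3 = {2, 5, 6, 7}  B4 = {1, 3, 4, 5}
Tree: B1–B2, B1–B3, B2–B4
Each bag holds 4 vertices, so the decomposition has width 3, which upper-bounds the treewidth. On the other hand G contains the 4-clique {2, 5, 6, 7}. A clique must lie in a single bag of any decomposition, so no decomposition can have width below 3. The upper and lower bounds meet at 3, so that is the treewidth.

3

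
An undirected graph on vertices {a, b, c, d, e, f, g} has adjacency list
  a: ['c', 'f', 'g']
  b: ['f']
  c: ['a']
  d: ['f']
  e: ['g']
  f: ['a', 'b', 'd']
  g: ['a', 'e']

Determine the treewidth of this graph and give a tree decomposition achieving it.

Treewidth 1.
One optimal decomposition is:
Bags: B1 = {a, g}  B2 = {e, g}  B3 = {a, f}  B4 = {a, c}  B5 = {b, f}  B6 = {d, f}
Tree: B1–B2, B1–B3, B3–B4, B3–B5, B3–B6

Every bag has size at most 2, so the width is 2 − 1 = 1 and tw(G) ≤ 1. G has an edge, so its treewidth is at least 1. Therefore the treewidth is 1.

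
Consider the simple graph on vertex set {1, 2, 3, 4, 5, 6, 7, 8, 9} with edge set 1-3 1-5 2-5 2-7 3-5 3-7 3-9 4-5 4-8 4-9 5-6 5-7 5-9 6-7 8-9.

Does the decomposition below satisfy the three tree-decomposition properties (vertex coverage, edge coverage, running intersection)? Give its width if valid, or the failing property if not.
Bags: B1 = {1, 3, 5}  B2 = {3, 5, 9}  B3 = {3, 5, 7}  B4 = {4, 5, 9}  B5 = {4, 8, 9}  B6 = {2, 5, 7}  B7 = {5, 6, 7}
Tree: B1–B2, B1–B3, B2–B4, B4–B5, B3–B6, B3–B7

Vertex coverage: the bags together contain {1, 2, 3, 4, 5, 6, 7, 8, 9}, the full vertex set. Edge coverage: each edge of G has both endpoints in at least one bag. Running intersection: for every vertex, the bags containing it form a connected subtree. All three properties hold, so this is a valid tree decomposition of width max|bag| − 1 = 2, and hence tw(G) ≤ 2.

Yes; width 2.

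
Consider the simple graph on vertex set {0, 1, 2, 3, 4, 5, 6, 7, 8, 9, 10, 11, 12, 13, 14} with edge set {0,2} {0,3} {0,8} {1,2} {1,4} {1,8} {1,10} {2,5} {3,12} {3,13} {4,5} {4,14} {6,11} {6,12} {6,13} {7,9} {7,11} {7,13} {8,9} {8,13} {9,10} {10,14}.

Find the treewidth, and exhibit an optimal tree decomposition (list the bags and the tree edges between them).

Every bag has size at most 4, so the width is 4 − 1 = 3 and tw(G) ≤ 3. For the lower bound: the 4 vertex sets {4,5,14}, {10}, {1}, {0,2,8,9} are disjoint, each induces a connected subgraph, and every pair is joined by at least one edge of G. Contracting each set to a single vertex therefore yields K_{4} as a minor, and since treewidth is minor-monotone, tw(G) ≥ tw(K_{4}) = 3. Combining the bounds, tw(G) = 3.

Treewidth 3.
Bags: B1 = {4, 5, 10, 14}  B2 = {1, 4, 5, 10}  B3 = {1, 2, 5, 10}  B4 = {1, 2, 9, 10}  B5 = {1, 2, 8, 9}  B6 = {0, 2, 8, 9}  B7 = {0, 7, 8, 9}  B8 = {0, 7, 8, 13}  B9 = {0, 3, 7, 13}  B10 = {3, 7, 11, 13}  B11 = {3, 6, 11, 13}  B12 = {3, 6, 11, 12}
Tree: B1–B2, B2–B3, B3–B4, B4–B5, B5–B6, B6–B7, B7–B8, B8–B9, B9–B10, B10–B11, B11–B12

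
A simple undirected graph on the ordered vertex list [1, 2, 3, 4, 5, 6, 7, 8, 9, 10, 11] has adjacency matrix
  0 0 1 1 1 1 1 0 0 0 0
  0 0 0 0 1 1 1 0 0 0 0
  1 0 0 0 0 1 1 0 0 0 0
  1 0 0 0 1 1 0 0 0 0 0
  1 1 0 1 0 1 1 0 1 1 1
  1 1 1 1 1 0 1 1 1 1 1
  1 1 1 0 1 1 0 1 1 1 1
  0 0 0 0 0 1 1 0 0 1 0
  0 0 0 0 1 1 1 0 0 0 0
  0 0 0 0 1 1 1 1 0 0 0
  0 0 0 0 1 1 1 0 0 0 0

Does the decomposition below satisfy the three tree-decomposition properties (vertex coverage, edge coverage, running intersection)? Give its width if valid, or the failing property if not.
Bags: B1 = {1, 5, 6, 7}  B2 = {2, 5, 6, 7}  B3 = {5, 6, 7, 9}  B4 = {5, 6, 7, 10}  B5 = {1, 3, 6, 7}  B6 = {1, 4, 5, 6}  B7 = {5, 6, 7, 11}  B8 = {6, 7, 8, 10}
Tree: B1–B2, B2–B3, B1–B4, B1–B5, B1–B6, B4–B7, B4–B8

Every vertex of G appears in some bag (union = {1, 2, 3, 4, 5, 6, 7, 8, 9, 10, 11}); every edge is covered by a bag; and for each vertex v the set of bags containing v is connected in the bag tree. The decomposition is therefore valid. The largest bag has 4 vertices, so the width is 3.

Yes; width 3.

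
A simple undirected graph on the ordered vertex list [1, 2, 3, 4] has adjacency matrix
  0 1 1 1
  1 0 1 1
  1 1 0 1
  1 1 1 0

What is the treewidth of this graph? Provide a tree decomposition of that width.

Treewidth 3.
One optimal decomposition is:
Bags: B1 = {1, 2, 3, 4}
Tree: (single bag)

With just one bag of size 4, the width is 4 − 1 = 3, so tw(G) ≤ 3. On the other hand G contains the 4-clique {1, 2, 3, 4}. A clique must lie in a single bag of any decomposition, so no decomposition can have width below 3. Therefore the treewidth is 3.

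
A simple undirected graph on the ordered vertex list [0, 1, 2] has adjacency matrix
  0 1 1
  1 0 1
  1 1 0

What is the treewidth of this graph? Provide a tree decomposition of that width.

Treewidth 2.
One such decomposition:
Bags: B1 = {0, 1, 2}
Tree: (single bag)

A single bag containing all 3 vertices is trivially a valid decomposition of width 2. For the lower bound, the 3 vertices {0, 1, 2} are pairwise adjacent, and any tree decomposition puts a clique entirely inside one bag — forcing width ≥ 2. The upper and lower bounds meet at 2, so that is the treewidth.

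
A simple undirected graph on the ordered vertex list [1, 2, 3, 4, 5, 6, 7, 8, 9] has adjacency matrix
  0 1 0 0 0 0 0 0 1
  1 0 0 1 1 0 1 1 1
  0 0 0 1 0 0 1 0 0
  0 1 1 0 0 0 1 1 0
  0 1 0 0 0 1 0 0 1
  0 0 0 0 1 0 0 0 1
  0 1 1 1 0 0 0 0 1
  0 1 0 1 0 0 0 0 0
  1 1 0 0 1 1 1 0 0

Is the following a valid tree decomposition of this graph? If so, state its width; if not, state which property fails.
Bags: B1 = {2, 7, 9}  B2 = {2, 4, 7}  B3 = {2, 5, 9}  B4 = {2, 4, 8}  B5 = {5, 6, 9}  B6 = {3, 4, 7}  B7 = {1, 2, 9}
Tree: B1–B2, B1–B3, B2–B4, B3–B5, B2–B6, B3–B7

Yes; width 2.

Every vertex of G appears in some bag (union = {1, 2, 3, 4, 5, 6, 7, 8, 9}); every edge is covered by a bag; and for each vertex v the set of bags containing v is connected in the bag tree. The decomposition is therefore valid. The largest bag has 3 vertices, so the width is 2.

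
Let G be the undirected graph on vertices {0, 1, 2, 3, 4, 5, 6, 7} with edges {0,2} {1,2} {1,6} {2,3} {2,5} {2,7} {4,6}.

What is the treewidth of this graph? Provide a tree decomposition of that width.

Every bag has size at most 2, so the width is 2 − 1 = 1 and tw(G) ≤ 1. Since G has at least one edge (e.g. 2–1), it is not an edgeless graph, so tw(G) ≥ 1. Therefore the treewidth is 1.

Treewidth 1.
One such decomposition:
Bags: B1 = {1, 2}  B2 = {1, 6}  B3 = {2, 7}  B4 = {2, 3}  B5 = {0, 2}  B6 = {4, 6}  B7 = {2, 5}
Tree: B1–B2, B1–B3, B1–B4, B1–B5, B2–B6, B4–B7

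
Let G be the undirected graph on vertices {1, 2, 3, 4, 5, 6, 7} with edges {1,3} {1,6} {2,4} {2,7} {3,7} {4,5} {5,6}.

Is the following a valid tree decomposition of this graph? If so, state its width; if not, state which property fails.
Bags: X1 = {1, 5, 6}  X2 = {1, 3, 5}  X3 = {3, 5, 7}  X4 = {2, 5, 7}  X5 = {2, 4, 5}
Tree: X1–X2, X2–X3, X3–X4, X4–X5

Vertex coverage: the bags together contain {1, 2, 3, 4, 5, 6, 7}, the full vertex set. Edge coverage: each edge of G has both endpoints in at least one bag. Running intersection: for every vertex, the bags containing it form a connected subtree. All three properties hold, so this is a valid tree decomposition of width max|bag| − 1 = 2, and hence tw(G) ≤ 2.

Yes; width 2.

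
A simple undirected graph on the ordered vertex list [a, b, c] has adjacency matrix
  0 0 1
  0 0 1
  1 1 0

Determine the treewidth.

1

A width-1 tree decomposition is:
Bags: B1 = {b, c}  B2 = {a, c}
Tree: B1–B2
Every bag has size at most 2, so the width is 2 − 1 = 1 and tw(G) ≤ 1. Any graph with an edge has treewidth ≥ 1, and G has the edge b–c. The upper and lower bounds meet at 1, so that is the treewidth.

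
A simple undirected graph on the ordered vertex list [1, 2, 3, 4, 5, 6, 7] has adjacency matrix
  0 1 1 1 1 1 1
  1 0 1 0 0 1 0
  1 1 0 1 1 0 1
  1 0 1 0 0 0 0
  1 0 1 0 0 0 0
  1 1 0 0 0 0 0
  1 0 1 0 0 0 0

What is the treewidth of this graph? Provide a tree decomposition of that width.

Treewidth 2.
One such decomposition:
Bags: B1 = {1, 2, 3}  B2 = {1, 3, 4}  B3 = {1, 3, 5}  B4 = {1, 3, 7}  B5 = {1, 2, 6}
Tree: B1–B2, B2–B3, B1–B4, B1–B5

Every bag has size at most 3, so the width is 3 − 1 = 2 and tw(G) ≤ 2. For the lower bound, the 3 vertices {1, 2, 3} are pairwise adjacent, and any tree decomposition puts a clique entirely inside one bag — forcing width ≥ 2. The upper and lower bounds meet at 2, so that is the treewidth.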